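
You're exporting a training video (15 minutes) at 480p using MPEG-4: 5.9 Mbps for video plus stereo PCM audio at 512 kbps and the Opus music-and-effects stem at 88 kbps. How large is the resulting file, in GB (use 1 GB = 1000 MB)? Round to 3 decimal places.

15 min = 900 s
Audio total: 512 + 88 = 600 kbps = 0.600 Mbps.
Total bitrate: 5.9 + 0.600 = 6.500 Mbps.
Stream data: 6.500 Mbps × 900 s = 5850.0 Mb.
5,850 Mb ÷ 8 = 731.2 MB → 0.7312 GB.

0.731 GB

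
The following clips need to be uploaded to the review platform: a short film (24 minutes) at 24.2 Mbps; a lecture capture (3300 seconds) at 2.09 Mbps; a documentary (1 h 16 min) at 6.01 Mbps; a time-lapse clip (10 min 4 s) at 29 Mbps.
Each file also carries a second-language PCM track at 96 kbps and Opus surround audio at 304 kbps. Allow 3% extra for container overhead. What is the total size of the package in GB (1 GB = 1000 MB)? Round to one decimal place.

Audio total: 96 + 304 = 400 kbps = 0.400 Mbps.
short film: 24.600 Mbps × 1440 s × 1.03 = 36486.7 Mb
lecture capture: 2.490 Mbps × 3300 s × 1.03 = 8463.5 Mb
documentary: 6.410 Mbps × 4560 s × 1.03 = 30106.5 Mb
time-lapse clip: 29.400 Mbps × 604 s × 1.03 = 18290.3 Mb
Total: 93347.0 Mb = 11668.4 MB.
= 11.67 GB.

11.7 GB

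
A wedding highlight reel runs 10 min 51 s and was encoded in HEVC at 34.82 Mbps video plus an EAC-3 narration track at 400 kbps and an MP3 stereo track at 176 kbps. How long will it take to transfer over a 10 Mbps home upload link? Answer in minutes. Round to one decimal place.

38.4 minutes

10 min 51 s = 651 s
Audio total: 400 + 176 = 576 kbps = 0.576 Mbps.
Total bitrate: 35.396 Mbps.
File: 35.396 Mbps × 651 s = 23042.8 Mb.
At 10 Mbps: 23042.8 / 10 = 2304.3 s ≈ 38.4 minutes.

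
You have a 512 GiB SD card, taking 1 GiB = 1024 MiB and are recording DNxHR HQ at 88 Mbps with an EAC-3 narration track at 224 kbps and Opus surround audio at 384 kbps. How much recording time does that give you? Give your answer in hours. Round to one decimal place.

Audio total: 224 + 384 = 608 kbps = 0.608 Mbps.
Total bitrate: 88 + 0.608 = 88.608 Mbps.
Capacity: 512 GiB = 4,398,047 Mb.
Recording time: 4,398,047 / 88.608 = 49,635 s ≈ 13.8 hours.

13.8 hours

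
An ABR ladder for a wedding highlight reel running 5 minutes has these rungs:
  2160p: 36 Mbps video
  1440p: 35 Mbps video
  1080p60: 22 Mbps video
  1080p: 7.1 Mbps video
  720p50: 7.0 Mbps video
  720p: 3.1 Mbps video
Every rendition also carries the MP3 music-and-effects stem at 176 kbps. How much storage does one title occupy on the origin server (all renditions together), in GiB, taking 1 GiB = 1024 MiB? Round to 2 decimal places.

3.89 GiB

5 min = 300 s
Audio: 176 kbps = 0.176 Mbps.
Sum of rendition bitrates: (36+0.176) + (35+0.176) + (22+0.176) + (7.1+0.176) + (7.0+0.176) + (3.1+0.176) = 111.256 Mbps.
× 300 s = 33,377 Mb = 4,172 MB = 3.886 GiB.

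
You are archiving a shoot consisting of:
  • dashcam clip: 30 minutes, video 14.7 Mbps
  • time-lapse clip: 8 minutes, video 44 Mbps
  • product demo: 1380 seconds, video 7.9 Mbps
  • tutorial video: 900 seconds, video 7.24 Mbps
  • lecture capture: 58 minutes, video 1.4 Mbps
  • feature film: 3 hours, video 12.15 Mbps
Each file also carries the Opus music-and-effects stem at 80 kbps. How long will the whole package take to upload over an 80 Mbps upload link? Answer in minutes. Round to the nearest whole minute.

42 minutes

Audio: 80 kbps = 0.080 Mbps.
dashcam clip: 14.780 Mbps × 1800 s = 26604.0 Mb
time-lapse clip: 44.080 Mbps × 480 s = 21158.4 Mb
product demo: 7.980 Mbps × 1380 s = 11012.4 Mb
tutorial video: 7.320 Mbps × 900 s = 6588.0 Mb
lecture capture: 1.480 Mbps × 3480 s = 5150.4 Mb
feature film: 12.230 Mbps × 10800 s = 132084.0 Mb
Total: 202597.2 Mb = 25324.7 MB.
At 80 Mbps: 202597.2 / 80 = 2532 s ≈ 42.2 minutes.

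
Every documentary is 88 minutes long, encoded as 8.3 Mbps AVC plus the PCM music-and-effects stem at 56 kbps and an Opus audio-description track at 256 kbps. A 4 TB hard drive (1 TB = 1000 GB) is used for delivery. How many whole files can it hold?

88 min = 5280 s
Audio total: 56 + 256 = 312 kbps = 0.312 Mbps.
Total bitrate: 8.612 Mbps.
Per item: 8.612 Mbps × 5280 s = 45,471 Mb = 5,684 MB.
Capacity: 4 TB = 32,000,000 Mb; 703.74 items → 703 complete.

703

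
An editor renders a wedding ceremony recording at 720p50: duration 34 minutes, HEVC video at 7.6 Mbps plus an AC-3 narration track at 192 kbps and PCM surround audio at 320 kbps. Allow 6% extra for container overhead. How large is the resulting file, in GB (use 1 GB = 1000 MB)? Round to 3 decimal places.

2.193 GB

34 min = 2040 s
Audio total: 192 + 320 = 512 kbps = 0.512 Mbps.
Total bitrate: 7.6 + 0.512 = 8.112 Mbps.
Stream data: 8.112 Mbps × 2040 s = 16548.5 Mb.
With 6% container overhead: ×1.06.
17,541 Mb ÷ 8 = 2,193 MB → 2.193 GB.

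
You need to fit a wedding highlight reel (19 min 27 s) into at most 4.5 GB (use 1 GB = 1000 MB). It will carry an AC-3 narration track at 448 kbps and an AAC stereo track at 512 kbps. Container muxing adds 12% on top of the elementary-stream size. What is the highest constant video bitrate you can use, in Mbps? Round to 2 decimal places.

Budget: 4.5 GB = 36000.0 Mb.
Stream payload after overhead: 36000.0 / 1.12 = 32142.9 Mb.
19 min 27 s = 1167 s
Total bitrate budget: 32142.9 Mb / 1167 s = 27.543 Mbps.
Audio total: 448 + 512 = 960 kbps = 0.960 Mbps.
Video: 27.543 − 0.960 = 26.583 Mbps.

26.58 Mbps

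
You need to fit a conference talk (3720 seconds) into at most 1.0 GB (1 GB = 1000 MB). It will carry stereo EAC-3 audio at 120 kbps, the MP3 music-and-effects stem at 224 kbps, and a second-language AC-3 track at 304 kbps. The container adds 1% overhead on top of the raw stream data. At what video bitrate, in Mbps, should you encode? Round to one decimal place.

1.5 Mbps

Budget: 1.0 GB = 8000.0 Mb.
Stream payload after overhead: 8000.0 / 1.01 = 7920.8 Mb.
Total bitrate budget: 7920.8 Mb / 3720 s = 2.129 Mbps.
Audio total: 120 + 224 + 304 = 648 kbps = 0.648 Mbps.
Video: 2.129 − 0.648 = 1.481 Mbps.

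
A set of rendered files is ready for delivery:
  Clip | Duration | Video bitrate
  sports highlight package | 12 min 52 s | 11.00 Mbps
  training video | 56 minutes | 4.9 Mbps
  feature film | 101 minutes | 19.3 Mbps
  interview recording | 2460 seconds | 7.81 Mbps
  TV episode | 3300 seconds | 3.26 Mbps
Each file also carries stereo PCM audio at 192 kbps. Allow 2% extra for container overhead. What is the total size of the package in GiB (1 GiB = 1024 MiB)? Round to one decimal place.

20.8 GiB

Audio: 192 kbps = 0.192 Mbps.
sports highlight package: 11.192 Mbps × 772 s × 1.02 = 8813.0 Mb
training video: 5.092 Mbps × 3360 s × 1.02 = 17451.3 Mb
feature film: 19.492 Mbps × 6060 s × 1.02 = 120484.0 Mb
interview recording: 8.002 Mbps × 2460 s × 1.02 = 20078.6 Mb
TV episode: 3.452 Mbps × 3300 s × 1.02 = 11619.4 Mb
Total: 178446.3 Mb = 22305.8 MB.
= 20.77 GiB.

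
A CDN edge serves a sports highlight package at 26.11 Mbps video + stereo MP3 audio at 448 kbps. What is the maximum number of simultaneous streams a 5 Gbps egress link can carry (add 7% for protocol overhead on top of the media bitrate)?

175

Audio: 448 kbps = 0.448 Mbps.
Per-viewer media rate: 26.558 Mbps.
On the wire with 7% overhead: 28.417 Mbps.
5 Gbps = 5,000 Mbps; 5,000 / 28.417 = 175.95 → 175 viewers.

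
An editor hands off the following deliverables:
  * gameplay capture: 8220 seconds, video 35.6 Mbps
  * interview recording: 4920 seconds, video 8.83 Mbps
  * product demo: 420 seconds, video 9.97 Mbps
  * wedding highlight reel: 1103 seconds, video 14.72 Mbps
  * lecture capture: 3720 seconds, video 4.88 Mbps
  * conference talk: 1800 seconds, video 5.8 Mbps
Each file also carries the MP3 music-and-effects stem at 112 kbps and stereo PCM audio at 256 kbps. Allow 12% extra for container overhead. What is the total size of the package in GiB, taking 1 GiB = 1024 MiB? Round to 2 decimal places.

51.18 GiB

Audio total: 112 + 256 = 368 kbps = 0.368 Mbps.
gameplay capture: 35.968 Mbps × 8220 s × 1.12 = 331135.8 Mb
interview recording: 9.198 Mbps × 4920 s × 1.12 = 50684.7 Mb
product demo: 10.338 Mbps × 420 s × 1.12 = 4863.0 Mb
wedding highlight reel: 15.088 Mbps × 1103 s × 1.12 = 18639.1 Mb
lecture capture: 5.248 Mbps × 3720 s × 1.12 = 21865.3 Mb
conference talk: 6.168 Mbps × 1800 s × 1.12 = 12434.7 Mb
Total: 439622.5 Mb = 54952.8 MB.
= 51.18 GiB.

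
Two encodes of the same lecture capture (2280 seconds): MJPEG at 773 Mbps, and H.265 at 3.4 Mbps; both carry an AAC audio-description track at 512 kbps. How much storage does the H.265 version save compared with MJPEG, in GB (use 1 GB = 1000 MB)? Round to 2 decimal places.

Audio: 512 kbps = 0.512 Mbps.
MJPEG: 773.512 Mbps × 2280 s = 1763607.4 Mb = 220.451 GB.
H.265: 3.912 Mbps × 2280 s = 8919.4 Mb = 1.115 GB.
Saving: 220.451 − 1.115 = 219.336 GB.

219.34 GB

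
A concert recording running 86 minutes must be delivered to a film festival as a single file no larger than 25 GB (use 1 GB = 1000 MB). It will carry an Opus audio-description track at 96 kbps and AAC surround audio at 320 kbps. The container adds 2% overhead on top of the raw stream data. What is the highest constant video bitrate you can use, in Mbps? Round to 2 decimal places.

37.58 Mbps

Budget: 25 GB = 200000.0 Mb.
Stream payload after overhead: 200000.0 / 1.02 = 196078.4 Mb.
86 min = 5160 s
Total bitrate budget: 196078.4 Mb / 5160 s = 38.000 Mbps.
Audio total: 96 + 320 = 416 kbps = 0.416 Mbps.
Video: 38.000 − 0.416 = 37.584 Mbps.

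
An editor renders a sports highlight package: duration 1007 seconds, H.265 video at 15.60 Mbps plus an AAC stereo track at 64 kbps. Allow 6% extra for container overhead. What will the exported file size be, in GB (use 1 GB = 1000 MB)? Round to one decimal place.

2.1 GB

Audio: 64 kbps = 0.064 Mbps.
Total bitrate: 15.60 + 0.064 = 15.664 Mbps.
Stream data: 15.664 Mbps × 1007 s = 15773.6 Mb.
With 6% container overhead: ×1.06.
16,720 Mb ÷ 8 = 2,090 MB → 2.090 GB.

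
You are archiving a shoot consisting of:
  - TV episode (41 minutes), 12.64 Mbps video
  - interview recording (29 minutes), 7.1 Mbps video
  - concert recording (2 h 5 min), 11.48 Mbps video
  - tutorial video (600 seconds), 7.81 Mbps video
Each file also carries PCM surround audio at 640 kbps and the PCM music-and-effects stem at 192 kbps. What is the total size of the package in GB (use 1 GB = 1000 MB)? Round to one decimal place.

18.1 GB

Audio total: 640 + 192 = 832 kbps = 0.832 Mbps.
TV episode: 13.472 Mbps × 2460 s = 33141.1 Mb
interview recording: 7.932 Mbps × 1740 s = 13801.7 Mb
concert recording: 12.312 Mbps × 7500 s = 92340.0 Mb
tutorial video: 8.642 Mbps × 600 s = 5185.2 Mb
Total: 144468.0 Mb = 18058.5 MB.
= 18.06 GB.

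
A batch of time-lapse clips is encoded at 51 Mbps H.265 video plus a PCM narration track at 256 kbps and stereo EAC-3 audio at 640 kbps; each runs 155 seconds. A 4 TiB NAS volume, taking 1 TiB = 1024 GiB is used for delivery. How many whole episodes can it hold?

4374

Audio total: 256 + 640 = 896 kbps = 0.896 Mbps.
Total bitrate: 51.896 Mbps.
Per item: 51.896 Mbps × 155 s = 8,044 Mb = 1,005 MB.
Capacity: 4 TiB = 35,184,372 Mb; 4374.05 items → 4374 complete.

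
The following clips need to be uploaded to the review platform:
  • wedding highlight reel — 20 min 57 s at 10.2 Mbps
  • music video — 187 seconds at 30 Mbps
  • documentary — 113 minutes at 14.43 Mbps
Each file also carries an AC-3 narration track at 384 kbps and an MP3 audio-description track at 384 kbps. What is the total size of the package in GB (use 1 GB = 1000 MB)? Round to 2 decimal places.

15.32 GB

Audio total: 384 + 384 = 768 kbps = 0.768 Mbps.
wedding highlight reel: 10.968 Mbps × 1257 s = 13786.8 Mb
music video: 30.768 Mbps × 187 s = 5753.6 Mb
documentary: 15.198 Mbps × 6780 s = 103042.4 Mb
Total: 122582.8 Mb = 15322.9 MB.
= 15.32 GB.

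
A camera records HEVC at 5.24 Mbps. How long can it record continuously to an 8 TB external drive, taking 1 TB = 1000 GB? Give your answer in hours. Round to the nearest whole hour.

Capacity: 8 TB = 64,000,000 Mb.
Recording time: 64,000,000 / 5.240 = 12,213,740 s ≈ 3,393 hours.

3393 hours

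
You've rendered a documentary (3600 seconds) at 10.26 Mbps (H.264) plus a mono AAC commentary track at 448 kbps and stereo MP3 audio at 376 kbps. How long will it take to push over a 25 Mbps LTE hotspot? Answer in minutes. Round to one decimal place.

26.6 minutes

Audio total: 448 + 376 = 824 kbps = 0.824 Mbps.
Total bitrate: 11.084 Mbps.
File: 11.084 Mbps × 3600 s = 39902.4 Mb.
At 25 Mbps: 39902.4 / 25 = 1596.1 s ≈ 26.6 minutes.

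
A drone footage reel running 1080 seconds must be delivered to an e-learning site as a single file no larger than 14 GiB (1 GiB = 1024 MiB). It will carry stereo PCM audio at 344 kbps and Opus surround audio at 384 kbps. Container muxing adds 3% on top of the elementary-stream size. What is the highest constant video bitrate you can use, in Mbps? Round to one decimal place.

107.4 Mbps

Budget: 14 GiB = 120259.1 Mb.
Stream payload after overhead: 120259.1 / 1.03 = 116756.4 Mb.
Total bitrate budget: 116756.4 Mb / 1080 s = 108.108 Mbps.
Audio total: 344 + 384 = 728 kbps = 0.728 Mbps.
Video: 108.108 − 0.728 = 107.380 Mbps.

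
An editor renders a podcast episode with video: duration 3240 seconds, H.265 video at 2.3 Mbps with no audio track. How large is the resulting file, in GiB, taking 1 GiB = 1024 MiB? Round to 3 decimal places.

0.868 GiB

Total bitrate: 2.3 Mbps.
Stream data: 2.300 Mbps × 3240 s = 7452.0 Mb.
7,452 Mb = 931,500,000 bytes ÷ 1,073,741,824 = 0.8675 GiB.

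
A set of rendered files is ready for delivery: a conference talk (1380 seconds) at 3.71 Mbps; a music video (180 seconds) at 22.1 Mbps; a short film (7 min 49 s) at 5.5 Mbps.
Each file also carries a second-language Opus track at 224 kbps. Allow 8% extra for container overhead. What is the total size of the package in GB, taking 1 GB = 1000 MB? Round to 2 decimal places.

1.64 GB

Audio: 224 kbps = 0.224 Mbps.
conference talk: 3.934 Mbps × 1380 s × 1.08 = 5863.2 Mb
music video: 22.324 Mbps × 180 s × 1.08 = 4339.8 Mb
short film: 5.724 Mbps × 469 s × 1.08 = 2899.3 Mb
Total: 13102.3 Mb = 1637.8 MB.
= 1.638 GB.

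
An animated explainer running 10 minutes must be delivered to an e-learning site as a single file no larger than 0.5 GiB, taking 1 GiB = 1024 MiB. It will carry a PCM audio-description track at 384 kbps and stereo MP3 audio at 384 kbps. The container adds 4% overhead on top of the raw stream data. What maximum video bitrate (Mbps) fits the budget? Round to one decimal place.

Budget: 0.5 GiB = 4295.0 Mb.
Stream payload after overhead: 4295.0 / 1.04 = 4129.8 Mb.
10 min = 600 s
Total bitrate budget: 4129.8 Mb / 600 s = 6.883 Mbps.
Audio total: 384 + 384 = 768 kbps = 0.768 Mbps.
Video: 6.883 − 0.768 = 6.115 Mbps.

6.1 Mbps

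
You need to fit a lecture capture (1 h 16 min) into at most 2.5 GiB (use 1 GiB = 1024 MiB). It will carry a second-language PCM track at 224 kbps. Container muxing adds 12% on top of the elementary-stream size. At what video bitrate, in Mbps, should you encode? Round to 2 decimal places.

3.98 Mbps

Budget: 2.5 GiB = 21474.8 Mb.
Stream payload after overhead: 21474.8 / 1.12 = 19174.0 Mb.
1 h 16 min = 76 min = 4560 s
Total bitrate budget: 19174.0 Mb / 4560 s = 4.205 Mbps.
Audio: 224 kbps = 0.224 Mbps.
Video: 4.205 − 0.224 = 3.981 Mbps.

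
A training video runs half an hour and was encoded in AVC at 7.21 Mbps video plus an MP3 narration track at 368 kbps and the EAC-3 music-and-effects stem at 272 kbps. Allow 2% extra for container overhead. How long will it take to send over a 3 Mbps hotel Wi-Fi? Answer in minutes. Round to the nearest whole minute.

80 minutes

30 min = 1800 s
Audio total: 368 + 272 = 640 kbps = 0.640 Mbps.
Total bitrate: 7.850 Mbps.
File: 7.850 Mbps × 1800 s = 14130.0 Mb.
With 2% container overhead: ×1.02. → 14412.6 Mb.
At 3 Mbps: 14412.6 / 3 = 4804.2 s ≈ 80.1 minutes.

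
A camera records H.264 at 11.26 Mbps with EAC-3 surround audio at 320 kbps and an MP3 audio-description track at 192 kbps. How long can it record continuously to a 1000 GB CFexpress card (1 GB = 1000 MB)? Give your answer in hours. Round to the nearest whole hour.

Audio total: 320 + 192 = 512 kbps = 0.512 Mbps.
Total bitrate: 11.26 + 0.512 = 11.772 Mbps.
Capacity: 1000 GB = 8,000,000 Mb.
Recording time: 8,000,000 / 11.772 = 679,579 s ≈ 189 hours.

189 hours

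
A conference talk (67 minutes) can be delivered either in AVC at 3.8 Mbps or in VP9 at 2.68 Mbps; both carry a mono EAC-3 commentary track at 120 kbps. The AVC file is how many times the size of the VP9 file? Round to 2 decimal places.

67 min = 4020 s
Audio: 120 kbps = 0.120 Mbps.
AVC: 3.920 Mbps × 4020 s = 15758.4 Mb = 1.970 GB.
VP9: 2.800 Mbps × 4020 s = 11256.0 Mb = 1.407 GB.
Ratio: 1.970 / 1.407 = 1.400.

1.40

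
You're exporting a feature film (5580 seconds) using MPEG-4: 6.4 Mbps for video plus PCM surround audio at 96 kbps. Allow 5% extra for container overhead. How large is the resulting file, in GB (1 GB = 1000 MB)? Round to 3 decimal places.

4.758 GB

Audio: 96 kbps = 0.096 Mbps.
Total bitrate: 6.4 + 0.096 = 6.496 Mbps.
Stream data: 6.496 Mbps × 5580 s = 36247.7 Mb.
With 5% container overhead: ×1.05.
38,060 Mb ÷ 8 = 4,758 MB → 4.758 GB.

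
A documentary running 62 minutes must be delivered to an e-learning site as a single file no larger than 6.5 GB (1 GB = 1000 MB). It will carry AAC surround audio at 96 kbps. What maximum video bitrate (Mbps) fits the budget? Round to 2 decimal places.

13.88 Mbps

Budget: 6.5 GB = 52000.0 Mb.
62 min = 3720 s
Total bitrate budget: 52000.0 Mb / 3720 s = 13.978 Mbps.
Audio: 96 kbps = 0.096 Mbps.
Video: 13.978 − 0.096 = 13.882 Mbps.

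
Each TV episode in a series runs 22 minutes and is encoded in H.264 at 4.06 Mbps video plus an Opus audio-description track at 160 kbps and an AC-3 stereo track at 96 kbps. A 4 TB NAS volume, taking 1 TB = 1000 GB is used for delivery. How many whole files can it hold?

5616

22 min = 1320 s
Audio total: 160 + 96 = 256 kbps = 0.256 Mbps.
Total bitrate: 4.316 Mbps.
Per item: 4.316 Mbps × 1320 s = 5,697 Mb = 712.1 MB.
Capacity: 4 TB = 32,000,000 Mb; 5616.87 items → 5616 complete.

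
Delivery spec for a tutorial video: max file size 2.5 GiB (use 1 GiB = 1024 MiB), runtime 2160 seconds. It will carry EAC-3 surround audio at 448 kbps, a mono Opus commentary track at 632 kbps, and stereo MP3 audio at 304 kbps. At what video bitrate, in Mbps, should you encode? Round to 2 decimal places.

8.56 Mbps

Budget: 2.5 GiB = 21474.8 Mb.
Total bitrate budget: 21474.8 Mb / 2160 s = 9.942 Mbps.
Audio total: 448 + 632 + 304 = 1384 kbps = 1.384 Mbps.
Video: 9.942 − 1.384 = 8.558 Mbps.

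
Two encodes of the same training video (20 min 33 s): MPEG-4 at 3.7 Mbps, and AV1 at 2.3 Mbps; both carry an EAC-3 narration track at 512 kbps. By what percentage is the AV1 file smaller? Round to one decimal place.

20 min 33 s = 1233 s
Audio: 512 kbps = 0.512 Mbps.
MPEG-4: 4.212 Mbps × 1233 s = 5193.4 Mb = 0.649 GB.
AV1: 2.812 Mbps × 1233 s = 3467.2 Mb = 0.433 GB.
Reduction: (1 − 0.433/0.649) × 100 = 33.24%.

33.2%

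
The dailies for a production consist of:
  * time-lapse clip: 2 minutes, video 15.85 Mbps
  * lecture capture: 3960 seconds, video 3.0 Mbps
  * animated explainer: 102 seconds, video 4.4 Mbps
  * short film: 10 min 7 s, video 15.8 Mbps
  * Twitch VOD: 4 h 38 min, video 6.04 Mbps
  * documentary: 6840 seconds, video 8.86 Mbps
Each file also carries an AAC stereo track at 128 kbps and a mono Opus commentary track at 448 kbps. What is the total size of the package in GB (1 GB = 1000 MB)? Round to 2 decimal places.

25.18 GB

Audio total: 128 + 448 = 576 kbps = 0.576 Mbps.
time-lapse clip: 16.426 Mbps × 120 s = 1971.1 Mb
lecture capture: 3.576 Mbps × 3960 s = 14161.0 Mb
animated explainer: 4.976 Mbps × 102 s = 507.6 Mb
short film: 16.376 Mbps × 607 s = 9940.2 Mb
Twitch VOD: 6.616 Mbps × 16680 s = 110354.9 Mb
documentary: 9.436 Mbps × 6840 s = 64542.2 Mb
Total: 201477.0 Mb = 25184.6 MB.
= 25.18 GB.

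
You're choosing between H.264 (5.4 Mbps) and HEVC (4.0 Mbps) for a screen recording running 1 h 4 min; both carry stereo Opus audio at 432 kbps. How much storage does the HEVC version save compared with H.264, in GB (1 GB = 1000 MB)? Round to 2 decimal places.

0.67 GB

1 h 4 min = 64 min = 3840 s
Audio: 432 kbps = 0.432 Mbps.
H.264: 5.832 Mbps × 3840 s = 22394.9 Mb = 2.799 GB.
HEVC: 4.432 Mbps × 3840 s = 17018.9 Mb = 2.127 GB.
Saving: 2.799 − 2.127 = 0.672 GB.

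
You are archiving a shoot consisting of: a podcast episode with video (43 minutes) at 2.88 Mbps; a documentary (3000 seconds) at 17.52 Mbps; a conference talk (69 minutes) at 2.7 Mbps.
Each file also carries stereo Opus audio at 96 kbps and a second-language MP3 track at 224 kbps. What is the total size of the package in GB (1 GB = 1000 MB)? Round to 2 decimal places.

9.28 GB

Audio total: 96 + 224 = 320 kbps = 0.320 Mbps.
podcast episode with video: 3.200 Mbps × 2580 s = 8256.0 Mb
documentary: 17.840 Mbps × 3000 s = 53520.0 Mb
conference talk: 3.020 Mbps × 4140 s = 12502.8 Mb
Total: 74278.8 Mb = 9284.9 MB.
= 9.285 GB.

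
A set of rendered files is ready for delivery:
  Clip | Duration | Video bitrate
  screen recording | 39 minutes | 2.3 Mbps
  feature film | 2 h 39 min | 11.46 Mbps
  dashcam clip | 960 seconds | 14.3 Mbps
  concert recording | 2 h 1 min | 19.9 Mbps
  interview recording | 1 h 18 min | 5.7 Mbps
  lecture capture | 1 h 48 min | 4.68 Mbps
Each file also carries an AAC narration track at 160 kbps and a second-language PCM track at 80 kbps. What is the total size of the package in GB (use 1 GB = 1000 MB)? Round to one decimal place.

Audio total: 160 + 80 = 240 kbps = 0.240 Mbps.
screen recording: 2.540 Mbps × 2340 s = 5943.6 Mb
feature film: 11.700 Mbps × 9540 s = 111618.0 Mb
dashcam clip: 14.540 Mbps × 960 s = 13958.4 Mb
concert recording: 20.140 Mbps × 7260 s = 146216.4 Mb
interview recording: 5.940 Mbps × 4680 s = 27799.2 Mb
lecture capture: 4.920 Mbps × 6480 s = 31881.6 Mb
Total: 337417.2 Mb = 42177.2 MB.
= 42.18 GB.

42.2 GB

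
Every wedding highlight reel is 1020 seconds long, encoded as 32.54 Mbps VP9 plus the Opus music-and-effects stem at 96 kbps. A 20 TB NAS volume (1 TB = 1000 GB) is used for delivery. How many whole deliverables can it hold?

Audio: 96 kbps = 0.096 Mbps.
Total bitrate: 32.636 Mbps.
Per item: 32.636 Mbps × 1020 s = 33,289 Mb = 4,161 MB.
Capacity: 20 TB = 160,000,000 Mb; 4806.43 items → 4806 complete.

4806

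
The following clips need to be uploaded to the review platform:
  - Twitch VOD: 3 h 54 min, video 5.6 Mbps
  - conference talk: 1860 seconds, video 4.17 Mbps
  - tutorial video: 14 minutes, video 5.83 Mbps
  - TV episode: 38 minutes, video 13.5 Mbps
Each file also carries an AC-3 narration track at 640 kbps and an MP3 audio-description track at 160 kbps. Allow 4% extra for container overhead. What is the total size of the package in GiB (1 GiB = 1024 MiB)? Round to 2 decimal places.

16.62 GiB

Audio total: 640 + 160 = 800 kbps = 0.800 Mbps.
Twitch VOD: 6.400 Mbps × 14040 s × 1.04 = 93450.2 Mb
conference talk: 4.970 Mbps × 1860 s × 1.04 = 9614.0 Mb
tutorial video: 6.630 Mbps × 840 s × 1.04 = 5792.0 Mb
TV episode: 14.300 Mbps × 2280 s × 1.04 = 33908.2 Mb
Total: 142764.3 Mb = 17845.5 MB.
= 16.62 GiB.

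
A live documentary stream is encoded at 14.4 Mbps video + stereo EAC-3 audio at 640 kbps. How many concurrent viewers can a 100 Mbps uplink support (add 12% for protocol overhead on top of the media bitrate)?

Audio: 640 kbps = 0.640 Mbps.
Per-viewer media rate: 15.040 Mbps.
On the wire with 12% overhead: 16.845 Mbps.
100 Mbps = 100.0 Mbps; 100.0 / 16.845 = 5.94 → 5 viewers.

5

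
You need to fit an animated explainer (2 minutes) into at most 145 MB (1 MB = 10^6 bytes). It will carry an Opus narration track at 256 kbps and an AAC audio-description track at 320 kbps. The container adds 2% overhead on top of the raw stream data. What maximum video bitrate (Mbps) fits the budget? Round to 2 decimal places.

8.90 Mbps

Budget: 145 MB = 1160.0 Mb.
Stream payload after overhead: 1160.0 / 1.02 = 1137.3 Mb.
2 min = 120 s
Total bitrate budget: 1137.3 Mb / 120 s = 9.477 Mbps.
Audio total: 256 + 320 = 576 kbps = 0.576 Mbps.
Video: 9.477 − 0.576 = 8.901 Mbps.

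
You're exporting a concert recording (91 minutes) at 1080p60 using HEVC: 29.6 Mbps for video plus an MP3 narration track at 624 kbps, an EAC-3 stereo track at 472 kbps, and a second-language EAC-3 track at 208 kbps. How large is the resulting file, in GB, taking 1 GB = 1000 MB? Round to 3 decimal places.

91 min = 5460 s
Audio total: 624 + 472 + 208 = 1304 kbps = 1.304 Mbps.
Total bitrate: 29.6 + 1.304 = 30.904 Mbps.
Stream data: 30.904 Mbps × 5460 s = 168735.8 Mb.
168,736 Mb ÷ 8 = 21,092 MB → 21.09 GB.

21.092 GB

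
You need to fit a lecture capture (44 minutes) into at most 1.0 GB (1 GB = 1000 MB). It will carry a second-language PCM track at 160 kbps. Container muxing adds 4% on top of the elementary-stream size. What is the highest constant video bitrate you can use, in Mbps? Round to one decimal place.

2.8 Mbps

Budget: 1.0 GB = 8000.0 Mb.
Stream payload after overhead: 8000.0 / 1.04 = 7692.3 Mb.
44 min = 2640 s
Total bitrate budget: 7692.3 Mb / 2640 s = 2.914 Mbps.
Audio: 160 kbps = 0.160 Mbps.
Video: 2.914 − 0.160 = 2.754 Mbps.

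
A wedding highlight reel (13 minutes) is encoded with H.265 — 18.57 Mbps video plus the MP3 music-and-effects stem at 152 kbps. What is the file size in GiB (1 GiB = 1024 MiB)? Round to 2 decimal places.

13 min = 780 s
Audio: 152 kbps = 0.152 Mbps.
Total bitrate: 18.57 + 0.152 = 18.722 Mbps.
Stream data: 18.722 Mbps × 780 s = 14603.2 Mb.
14,603 Mb = 1,825,395,000 bytes ÷ 1,073,741,824 = 1.700 GiB.

1.70 GiB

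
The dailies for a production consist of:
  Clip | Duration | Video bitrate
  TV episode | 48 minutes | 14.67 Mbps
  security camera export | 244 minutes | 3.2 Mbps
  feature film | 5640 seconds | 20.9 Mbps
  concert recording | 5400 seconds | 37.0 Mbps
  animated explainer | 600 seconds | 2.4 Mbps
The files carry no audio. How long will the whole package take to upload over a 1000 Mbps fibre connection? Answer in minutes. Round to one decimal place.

TV episode: 14.670 Mbps × 2880 s = 42249.6 Mb
security camera export: 3.200 Mbps × 14640 s = 46848.0 Mb
feature film: 20.900 Mbps × 5640 s = 117876.0 Mb
concert recording: 37.000 Mbps × 5400 s = 199800.0 Mb
animated explainer: 2.400 Mbps × 600 s = 1440.0 Mb
Total: 408213.6 Mb = 51026.7 MB.
At 1000 Mbps: 408213.6 / 1000 = 408 s ≈ 6.8 minutes.

6.8 minutes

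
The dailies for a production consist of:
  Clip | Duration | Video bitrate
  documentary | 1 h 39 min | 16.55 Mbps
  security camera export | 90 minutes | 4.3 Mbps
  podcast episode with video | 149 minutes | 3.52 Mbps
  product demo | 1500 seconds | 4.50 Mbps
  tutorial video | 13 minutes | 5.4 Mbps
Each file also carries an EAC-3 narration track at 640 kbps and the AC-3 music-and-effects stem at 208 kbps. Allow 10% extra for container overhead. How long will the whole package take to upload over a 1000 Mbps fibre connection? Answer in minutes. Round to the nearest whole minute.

3 minutes

Audio total: 640 + 208 = 848 kbps = 0.848 Mbps.
documentary: 17.398 Mbps × 5940 s × 1.10 = 113678.5 Mb
security camera export: 5.148 Mbps × 5400 s × 1.10 = 30579.1 Mb
podcast episode with video: 4.368 Mbps × 8940 s × 1.10 = 42954.9 Mb
product demo: 5.348 Mbps × 1500 s × 1.10 = 8824.2 Mb
tutorial video: 6.248 Mbps × 780 s × 1.10 = 5360.8 Mb
Total: 201397.5 Mb = 25174.7 MB.
At 1000 Mbps: 201397.5 / 1000 = 201 s ≈ 3.36 minutes.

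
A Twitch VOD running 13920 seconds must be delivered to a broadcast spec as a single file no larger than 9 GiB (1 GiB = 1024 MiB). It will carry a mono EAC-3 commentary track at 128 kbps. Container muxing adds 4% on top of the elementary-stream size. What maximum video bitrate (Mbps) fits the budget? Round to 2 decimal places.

Budget: 9 GiB = 77309.4 Mb.
Stream payload after overhead: 77309.4 / 1.04 = 74336.0 Mb.
Total bitrate budget: 74336.0 Mb / 13920 s = 5.340 Mbps.
Audio: 128 kbps = 0.128 Mbps.
Video: 5.340 − 0.128 = 5.212 Mbps.

5.21 Mbps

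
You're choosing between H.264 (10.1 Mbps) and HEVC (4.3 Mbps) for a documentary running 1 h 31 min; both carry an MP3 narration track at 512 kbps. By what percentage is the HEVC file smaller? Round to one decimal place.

1 h 31 min = 91 min = 5460 s
Audio: 512 kbps = 0.512 Mbps.
H.264: 10.612 Mbps × 5460 s = 57941.5 Mb = 6.745 GiB.
HEVC: 4.812 Mbps × 5460 s = 26273.5 Mb = 3.059 GiB.
Reduction: (1 − 3.059/6.745) × 100 = 54.66%.

54.7%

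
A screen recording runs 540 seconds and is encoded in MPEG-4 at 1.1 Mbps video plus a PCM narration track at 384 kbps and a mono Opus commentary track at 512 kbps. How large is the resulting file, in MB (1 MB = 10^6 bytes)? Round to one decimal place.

134.7 MB

Audio total: 384 + 512 = 896 kbps = 0.896 Mbps.
Total bitrate: 1.1 + 0.896 = 1.996 Mbps.
Stream data: 1.996 Mbps × 540 s = 1077.8 Mb.
1,078 Mb ÷ 8 = 134.7 MB → 134.7 MB.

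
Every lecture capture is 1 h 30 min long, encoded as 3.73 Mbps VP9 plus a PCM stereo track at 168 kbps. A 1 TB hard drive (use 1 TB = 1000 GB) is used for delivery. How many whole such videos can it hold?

380

1 h 30 min = 90 min = 5400 s
Audio: 168 kbps = 0.168 Mbps.
Total bitrate: 3.898 Mbps.
Per item: 3.898 Mbps × 5400 s = 21,049 Mb = 2,631 MB.
Capacity: 1 TB = 8,000,000 Mb; 380.06 items → 380 complete.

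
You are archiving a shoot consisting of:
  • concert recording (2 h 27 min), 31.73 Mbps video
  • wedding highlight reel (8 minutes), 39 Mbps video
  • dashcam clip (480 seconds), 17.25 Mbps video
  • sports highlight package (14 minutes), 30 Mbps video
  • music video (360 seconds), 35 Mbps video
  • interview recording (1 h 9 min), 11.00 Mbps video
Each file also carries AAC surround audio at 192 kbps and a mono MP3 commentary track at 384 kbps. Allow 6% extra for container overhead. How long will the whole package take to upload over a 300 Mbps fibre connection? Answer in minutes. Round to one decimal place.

23.5 minutes

Audio total: 192 + 384 = 576 kbps = 0.576 Mbps.
concert recording: 32.306 Mbps × 8820 s × 1.06 = 302035.3 Mb
wedding highlight reel: 39.576 Mbps × 480 s × 1.06 = 20136.3 Mb
dashcam clip: 17.826 Mbps × 480 s × 1.06 = 9069.9 Mb
sports highlight package: 30.576 Mbps × 840 s × 1.06 = 27224.9 Mb
music video: 35.576 Mbps × 360 s × 1.06 = 13575.8 Mb
interview recording: 11.576 Mbps × 4140 s × 1.06 = 50800.1 Mb
Total: 422842.2 Mb = 52855.3 MB.
At 300 Mbps: 422842.2 / 300 = 1409 s ≈ 23.5 minutes.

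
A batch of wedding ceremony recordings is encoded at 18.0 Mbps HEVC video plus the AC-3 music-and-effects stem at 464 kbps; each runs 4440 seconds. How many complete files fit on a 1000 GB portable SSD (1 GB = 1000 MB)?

97

Audio: 464 kbps = 0.464 Mbps.
Total bitrate: 18.464 Mbps.
Per item: 18.464 Mbps × 4440 s = 81,980 Mb = 10,248 MB.
Capacity: 1000 GB = 8,000,000 Mb; 97.58 items → 97 complete.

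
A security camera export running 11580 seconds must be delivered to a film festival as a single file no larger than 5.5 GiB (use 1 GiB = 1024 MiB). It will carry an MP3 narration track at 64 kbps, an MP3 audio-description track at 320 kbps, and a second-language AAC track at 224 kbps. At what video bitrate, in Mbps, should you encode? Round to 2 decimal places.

3.47 Mbps

Budget: 5.5 GiB = 47244.6 Mb.
Total bitrate budget: 47244.6 Mb / 11580 s = 4.080 Mbps.
Audio total: 64 + 320 + 224 = 608 kbps = 0.608 Mbps.
Video: 4.080 − 0.608 = 3.472 Mbps.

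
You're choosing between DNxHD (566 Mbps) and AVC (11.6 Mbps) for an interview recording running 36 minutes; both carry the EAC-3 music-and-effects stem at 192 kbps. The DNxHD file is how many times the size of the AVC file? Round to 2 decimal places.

48.01

36 min = 2160 s
Audio: 192 kbps = 0.192 Mbps.
DNxHD: 566.192 Mbps × 2160 s = 1222974.7 Mb = 142.373 GiB.
AVC: 11.792 Mbps × 2160 s = 25470.7 Mb = 2.965 GiB.
Ratio: 142.373 / 2.965 = 48.015.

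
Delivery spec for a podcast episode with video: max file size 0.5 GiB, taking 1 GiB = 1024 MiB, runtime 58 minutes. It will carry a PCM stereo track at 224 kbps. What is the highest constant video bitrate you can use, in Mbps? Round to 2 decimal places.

Budget: 0.5 GiB = 4295.0 Mb.
58 min = 3480 s
Total bitrate budget: 4295.0 Mb / 3480 s = 1.234 Mbps.
Audio: 224 kbps = 0.224 Mbps.
Video: 1.234 − 0.224 = 1.010 Mbps.

1.01 Mbps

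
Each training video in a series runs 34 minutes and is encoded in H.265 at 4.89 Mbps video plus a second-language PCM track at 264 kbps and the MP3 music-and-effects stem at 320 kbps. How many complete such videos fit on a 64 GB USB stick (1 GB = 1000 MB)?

34 min = 2040 s
Audio total: 264 + 320 = 584 kbps = 0.584 Mbps.
Total bitrate: 5.474 Mbps.
Per item: 5.474 Mbps × 2040 s = 11,167 Mb = 1,396 MB.
Capacity: 64 GB = 512,000 Mb; 45.85 items → 45 complete.

45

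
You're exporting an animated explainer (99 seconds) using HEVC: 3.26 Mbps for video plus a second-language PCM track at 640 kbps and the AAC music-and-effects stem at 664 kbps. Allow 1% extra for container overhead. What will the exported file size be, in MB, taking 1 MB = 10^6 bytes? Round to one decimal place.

Audio total: 640 + 664 = 1304 kbps = 1.304 Mbps.
Total bitrate: 3.26 + 1.304 = 4.564 Mbps.
Stream data: 4.564 Mbps × 99 s = 451.8 Mb.
With 1% container overhead: ×1.01.
456.4 Mb ÷ 8 = 57.04 MB → 57.04 MB.

57.0 MB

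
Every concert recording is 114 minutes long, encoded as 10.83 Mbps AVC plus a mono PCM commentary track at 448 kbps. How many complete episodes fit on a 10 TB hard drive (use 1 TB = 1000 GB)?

114 min = 6840 s
Audio: 448 kbps = 0.448 Mbps.
Total bitrate: 11.278 Mbps.
Per item: 11.278 Mbps × 6840 s = 77,142 Mb = 9,643 MB.
Capacity: 10 TB = 80,000,000 Mb; 1037.06 items → 1037 complete.

1037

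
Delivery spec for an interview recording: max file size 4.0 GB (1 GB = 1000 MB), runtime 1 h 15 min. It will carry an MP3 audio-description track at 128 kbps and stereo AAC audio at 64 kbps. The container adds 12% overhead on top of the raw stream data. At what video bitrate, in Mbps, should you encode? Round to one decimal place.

6.2 Mbps

Budget: 4.0 GB = 32000.0 Mb.
Stream payload after overhead: 32000.0 / 1.12 = 28571.4 Mb.
1 h 15 min = 75 min = 4500 s
Total bitrate budget: 28571.4 Mb / 4500 s = 6.349 Mbps.
Audio total: 128 + 64 = 192 kbps = 0.192 Mbps.
Video: 6.349 − 0.192 = 6.157 Mbps.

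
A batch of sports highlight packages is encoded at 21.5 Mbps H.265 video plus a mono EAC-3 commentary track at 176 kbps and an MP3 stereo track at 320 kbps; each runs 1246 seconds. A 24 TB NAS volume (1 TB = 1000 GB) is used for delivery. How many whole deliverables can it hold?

7005

Audio total: 176 + 320 = 496 kbps = 0.496 Mbps.
Total bitrate: 21.996 Mbps.
Per item: 21.996 Mbps × 1246 s = 27,407 Mb = 3,426 MB.
Capacity: 24 TB = 192,000,000 Mb; 7005.51 items → 7005 complete.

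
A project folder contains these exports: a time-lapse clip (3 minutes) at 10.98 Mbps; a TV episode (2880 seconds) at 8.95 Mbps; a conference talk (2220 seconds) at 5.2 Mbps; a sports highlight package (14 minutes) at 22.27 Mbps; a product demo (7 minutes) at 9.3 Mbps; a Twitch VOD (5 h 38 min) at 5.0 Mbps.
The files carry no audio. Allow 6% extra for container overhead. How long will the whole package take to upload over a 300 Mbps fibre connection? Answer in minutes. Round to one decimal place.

9.6 minutes

time-lapse clip: 10.980 Mbps × 180 s × 1.06 = 2095.0 Mb
TV episode: 8.950 Mbps × 2880 s × 1.06 = 27322.6 Mb
conference talk: 5.200 Mbps × 2220 s × 1.06 = 12236.6 Mb
sports highlight package: 22.270 Mbps × 840 s × 1.06 = 19829.2 Mb
product demo: 9.300 Mbps × 420 s × 1.06 = 4140.4 Mb
Twitch VOD: 5.000 Mbps × 20280 s × 1.06 = 107484.0 Mb
Total: 173107.8 Mb = 21638.5 MB.
At 300 Mbps: 173107.8 / 300 = 577 s ≈ 9.62 minutes.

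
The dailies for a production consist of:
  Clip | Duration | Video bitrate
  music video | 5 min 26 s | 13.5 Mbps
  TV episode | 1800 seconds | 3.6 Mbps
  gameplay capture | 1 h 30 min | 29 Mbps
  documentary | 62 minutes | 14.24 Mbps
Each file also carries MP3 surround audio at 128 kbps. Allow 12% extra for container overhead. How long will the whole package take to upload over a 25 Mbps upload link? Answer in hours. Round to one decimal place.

2.8 hours

Audio: 128 kbps = 0.128 Mbps.
music video: 13.628 Mbps × 326 s × 1.12 = 4975.9 Mb
TV episode: 3.728 Mbps × 1800 s × 1.12 = 7515.6 Mb
gameplay capture: 29.128 Mbps × 5400 s × 1.12 = 176166.1 Mb
documentary: 14.368 Mbps × 3720 s × 1.12 = 59862.8 Mb
Total: 248520.5 Mb = 31065.1 MB.
At 25 Mbps: 248520.5 / 25 = 9941 s ≈ 2.76 hours.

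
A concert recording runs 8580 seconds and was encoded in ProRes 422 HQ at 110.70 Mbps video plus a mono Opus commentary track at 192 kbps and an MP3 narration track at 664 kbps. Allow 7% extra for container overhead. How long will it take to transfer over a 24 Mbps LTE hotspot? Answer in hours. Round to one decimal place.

11.9 hours

Audio total: 192 + 664 = 856 kbps = 0.856 Mbps.
Total bitrate: 111.556 Mbps.
File: 111.556 Mbps × 8580 s = 957150.5 Mb.
With 7% container overhead: ×1.07. → 1024151.0 Mb.
At 24 Mbps: 1024151.0 / 24 = 42673.0 s ≈ 11.9 hours.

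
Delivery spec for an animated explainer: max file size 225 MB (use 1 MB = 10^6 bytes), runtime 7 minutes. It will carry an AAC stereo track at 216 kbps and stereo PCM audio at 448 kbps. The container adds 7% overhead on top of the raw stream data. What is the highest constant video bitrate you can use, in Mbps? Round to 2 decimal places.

Budget: 225 MB = 1800.0 Mb.
Stream payload after overhead: 1800.0 / 1.07 = 1682.2 Mb.
7 min = 420 s
Total bitrate budget: 1682.2 Mb / 420 s = 4.005 Mbps.
Audio total: 216 + 448 = 664 kbps = 0.664 Mbps.
Video: 4.005 − 0.664 = 3.341 Mbps.

3.34 Mbps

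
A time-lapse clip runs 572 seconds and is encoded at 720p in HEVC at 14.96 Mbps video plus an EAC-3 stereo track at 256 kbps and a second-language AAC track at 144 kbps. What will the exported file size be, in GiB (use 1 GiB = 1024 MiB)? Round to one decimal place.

1.0 GiB

Audio total: 256 + 144 = 400 kbps = 0.400 Mbps.
Total bitrate: 14.96 + 0.400 = 15.360 Mbps.
Stream data: 15.360 Mbps × 572 s = 8785.9 Mb.
8,786 Mb = 1,098,240,000 bytes ÷ 1,073,741,824 = 1.023 GiB.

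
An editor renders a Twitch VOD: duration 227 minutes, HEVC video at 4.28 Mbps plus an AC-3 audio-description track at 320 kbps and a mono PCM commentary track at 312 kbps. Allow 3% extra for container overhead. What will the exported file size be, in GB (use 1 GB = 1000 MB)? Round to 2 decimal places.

227 min = 13620 s
Audio total: 320 + 312 = 632 kbps = 0.632 Mbps.
Total bitrate: 4.28 + 0.632 = 4.912 Mbps.
Stream data: 4.912 Mbps × 13620 s = 66901.4 Mb.
With 3% container overhead: ×1.03.
68,908 Mb ÷ 8 = 8,614 MB → 8.614 GB.

8.61 GB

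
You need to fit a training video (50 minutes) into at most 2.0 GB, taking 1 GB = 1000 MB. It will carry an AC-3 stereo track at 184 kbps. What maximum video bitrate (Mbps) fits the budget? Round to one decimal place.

Budget: 2.0 GB = 16000.0 Mb.
50 min = 3000 s
Total bitrate budget: 16000.0 Mb / 3000 s = 5.333 Mbps.
Audio: 184 kbps = 0.184 Mbps.
Video: 5.333 − 0.184 = 5.149 Mbps.

5.1 Mbps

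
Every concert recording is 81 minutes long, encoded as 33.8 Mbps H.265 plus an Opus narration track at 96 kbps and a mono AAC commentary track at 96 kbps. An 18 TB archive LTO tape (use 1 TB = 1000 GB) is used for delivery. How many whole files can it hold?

871

81 min = 4860 s
Audio total: 96 + 96 = 192 kbps = 0.192 Mbps.
Total bitrate: 33.992 Mbps.
Per item: 33.992 Mbps × 4860 s = 165,201 Mb = 20,650 MB.
Capacity: 18 TB = 144,000,000 Mb; 871.66 items → 871 complete.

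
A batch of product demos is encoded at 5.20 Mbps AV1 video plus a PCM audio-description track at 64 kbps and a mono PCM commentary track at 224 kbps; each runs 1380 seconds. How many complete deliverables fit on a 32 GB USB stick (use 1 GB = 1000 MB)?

33

Audio total: 64 + 224 = 288 kbps = 0.288 Mbps.
Total bitrate: 5.488 Mbps.
Per item: 5.488 Mbps × 1380 s = 7,573 Mb = 946.7 MB.
Capacity: 32 GB = 256,000 Mb; 33.80 items → 33 complete.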